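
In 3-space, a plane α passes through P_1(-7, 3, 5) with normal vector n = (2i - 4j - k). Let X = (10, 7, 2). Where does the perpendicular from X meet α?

(8, 11, 3)

α: n·r = n·P_1 gives 2x - 4y - z = -31.
Foot = X − λn with λ = (n·X − d)/|n|² = (-10 − (-31))/21 = 1.
Foot = (10, 7, 2) − 1·(2, -4, -1) = (8, 11, 3).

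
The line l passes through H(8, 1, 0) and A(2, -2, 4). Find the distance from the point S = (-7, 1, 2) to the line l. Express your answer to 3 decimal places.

A direction vector for l is A − H = (-6, -3, 4).
Taking (8, 1, 0) on l with direction v = (-6, -3, 4): w = S − (8, 1, 0) = (-15, 0, 2), and w × v = (6, 48, 45).
Distance = |w × v| / |v| = √4365 / √61 ≈ 8.459.

8.459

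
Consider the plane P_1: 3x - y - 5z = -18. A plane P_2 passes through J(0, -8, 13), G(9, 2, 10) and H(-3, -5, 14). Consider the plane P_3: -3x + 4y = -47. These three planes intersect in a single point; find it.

(9, -5, 10)

JG = (9, 10, -3), JH = (-3, 3, 1); a normal to P_2 is JG × JH = (19, 0, 57).
Using J: P_2 has equation 19x + 57z = 741.
Solving the 3×3 linear system 3x - y - 5z = -18, 19x + 57z = 741, -3x + 4y = -47 (e.g. by elimination or Cramer's rule, determinant = -893) gives (9, -5, 10).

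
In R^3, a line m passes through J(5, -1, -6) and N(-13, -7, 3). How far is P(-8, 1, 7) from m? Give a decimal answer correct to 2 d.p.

9.02

A direction vector for m is N − J = (-18, -6, 9).
Taking (5, -1, -6) on m with direction v = (-18, -6, 9): w = P − (5, -1, -6) = (-13, 2, 13), and w × v = (96, -117, 114).
Distance = |w × v| / |v| = √35901 / √441 ≈ 9.02.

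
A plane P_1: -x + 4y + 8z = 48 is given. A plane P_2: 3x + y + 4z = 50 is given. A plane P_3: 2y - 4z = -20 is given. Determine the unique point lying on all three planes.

(8, 2, 6)

Solving the 3×3 linear system -x + 4y + 8z = 48, 3x + y + 4z = 50, 2y - 4z = -20 (e.g. by elimination or Cramer's rule, determinant = 108) gives (8, 2, 6).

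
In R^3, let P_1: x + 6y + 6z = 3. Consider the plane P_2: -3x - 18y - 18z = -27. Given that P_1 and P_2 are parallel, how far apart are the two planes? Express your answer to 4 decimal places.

0.7022

Rescale P_2 by 1/(-3): x + 6y + 6z = 9. Then distance = |3 − 9| / √73 ≈ 0.7022.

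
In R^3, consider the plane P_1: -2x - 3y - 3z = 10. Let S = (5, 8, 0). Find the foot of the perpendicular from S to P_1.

Foot = S − λn with λ = (n·S − d)/|n|² = (-34 − 10)/22 = -2.
Foot = (5, 8, 0) − (-2)·(-2, -3, -3) = (1, 2, -6).

(1, 2, -6)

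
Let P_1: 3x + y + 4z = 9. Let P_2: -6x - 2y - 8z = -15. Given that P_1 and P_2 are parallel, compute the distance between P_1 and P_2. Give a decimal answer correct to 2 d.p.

0.29

Rescale P_2 by 1/(-2): 3x + y + 4z = 15/2. Then distance = |9 − (15/2)| / √26 ≈ 0.29.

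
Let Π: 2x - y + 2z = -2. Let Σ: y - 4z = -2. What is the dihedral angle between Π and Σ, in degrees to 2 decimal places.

cos θ = |n₁·n₂| / (|n₁||n₂|) = |-9| / (√9 · √17).
θ = arccos(0.72761) ≈ 43.31°.

43.31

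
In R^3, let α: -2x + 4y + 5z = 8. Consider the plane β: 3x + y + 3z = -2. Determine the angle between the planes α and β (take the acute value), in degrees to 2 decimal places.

cos θ = |n₁·n₂| / (|n₁||n₂|) = |13| / (√45 · √19).
θ = arccos(0.44459) ≈ 63.60°.

63.60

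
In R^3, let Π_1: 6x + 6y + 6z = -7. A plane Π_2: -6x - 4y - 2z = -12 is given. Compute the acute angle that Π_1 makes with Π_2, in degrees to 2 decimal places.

22.21

cos θ = |n₁·n₂| / (|n₁||n₂|) = |-72| / (√108 · √56).
θ = arccos(0.92582) ≈ 22.21°.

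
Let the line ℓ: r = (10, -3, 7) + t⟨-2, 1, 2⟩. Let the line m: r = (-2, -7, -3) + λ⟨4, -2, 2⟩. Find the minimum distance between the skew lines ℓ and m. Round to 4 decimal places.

Common perpendicular direction n = (-2, 1, 2) × (4, -2, 2) = (6, 12, 0).
With w = (-2, -7, -3) − (10, -3, 7) = (-12, -4, -10), w · n = -120.
Distance = |w · n| / |n| = |-120| / √180 ≈ 8.9443.

8.9443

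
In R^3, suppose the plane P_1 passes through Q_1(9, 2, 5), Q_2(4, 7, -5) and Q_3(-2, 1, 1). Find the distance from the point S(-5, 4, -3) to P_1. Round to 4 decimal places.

Q_1Q_2 = (-5, 5, -10), Q_1Q_3 = (-11, -1, -4); a normal to P_1 is Q_1Q_2 × Q_1Q_3 = (-30, 90, 60).
Using Q_1: P_1 has equation -30x + 90y + 60z = 210.
n·S − d = (-30)·(-5) + (90)·(4) + (60)·(-3) − 210 = 120; |n| = √12600.
Distance = |120| / √12600 = 120/√12600 ≈ 1.0690.

1.0690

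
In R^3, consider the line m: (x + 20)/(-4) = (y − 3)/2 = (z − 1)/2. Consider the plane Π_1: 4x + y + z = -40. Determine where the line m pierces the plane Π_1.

(-8, -3, -5)

m has direction (-4, 2, 2) through (-20, 3, 1).
Substitute r = (-20, 3, 1) + t(-4, 2, 2) into the plane: -76 + (-12)t = -40, so t = -3.
Intersection: (-20, 3, 1) + (-3)·(-4, 2, 2) = (-8, -3, -5).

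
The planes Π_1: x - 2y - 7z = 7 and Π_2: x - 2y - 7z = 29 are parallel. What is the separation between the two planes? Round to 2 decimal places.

Same normal n = (1, -2, -7) with |n| = √54; distance = |7 − 29| / |n| = 22/√54 ≈ 2.99.

2.99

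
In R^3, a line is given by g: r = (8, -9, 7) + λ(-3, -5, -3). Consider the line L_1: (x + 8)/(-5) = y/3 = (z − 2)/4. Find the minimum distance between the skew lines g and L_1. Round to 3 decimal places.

13.151

L_1 has direction (-5, 3, 4) through (-8, 0, 2).
Common perpendicular direction n = (-3, -5, -3) × (-5, 3, 4) = (-11, 27, -34).
With w = (-8, 0, 2) − (8, -9, 7) = (-16, 9, -5), w · n = 589.
Distance = |w · n| / |n| = |589| / √2006 ≈ 13.151.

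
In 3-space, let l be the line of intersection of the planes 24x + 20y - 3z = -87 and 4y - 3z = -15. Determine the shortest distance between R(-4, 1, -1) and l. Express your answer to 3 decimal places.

5.055

Direction of l: (24, 20, -3) × (0, 4, -3) = (-48, 72, 96).
A point on l: solving the two plane equations with x = 1 gives (1, -6, -3).
Taking (1, -6, -3) on l with direction v = (-48, 72, 96): w = R − (1, -6, -3) = (-5, 7, 2), and w × v = (528, 384, -24).
Distance = |w × v| / |v| = √426816 / √16704 ≈ 5.055.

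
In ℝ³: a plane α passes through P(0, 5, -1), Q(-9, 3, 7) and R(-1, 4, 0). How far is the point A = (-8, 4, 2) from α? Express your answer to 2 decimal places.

3.02

PQ = (-9, -2, 8), PR = (-1, -1, 1); a normal to α is PQ × PR = (6, 1, 7).
Using P: α has equation 6x + y + 7z = -2.
n·A − d = (6)·(-8) + (1)·(4) + (7)·(2) − (-2) = -28; |n| = √86.
Distance = |-28| / √86 = 28/√86 ≈ 3.02.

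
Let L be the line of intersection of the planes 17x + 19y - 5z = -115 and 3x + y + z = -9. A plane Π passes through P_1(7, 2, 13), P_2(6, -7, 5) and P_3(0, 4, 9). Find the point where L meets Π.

Direction of L: (17, 19, -5) × (3, 1, 1) = (24, -32, -40).
A point on L: solving the two plane equations with x = -11 gives (-11, 8, 16).
P_1P_2 = (-1, -9, -8), P_1P_3 = (-7, 2, -4); a normal to Π is P_1P_2 × P_1P_3 = (52, 52, -65).
Using P_1: Π has equation 52x + 52y - 65z = -377.
Substitute r = (-11, 8, 16) + t(24, -32, -40) into the plane: -1196 + 2184t = -377, so t = 3/8.
Intersection: (-11, 8, 16) + (3/8)·(24, -32, -40) = (-2, -4, 1).

(-2, -4, 1)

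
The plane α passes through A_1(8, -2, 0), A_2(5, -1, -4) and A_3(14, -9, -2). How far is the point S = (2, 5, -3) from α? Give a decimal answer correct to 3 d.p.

1.667

A_1A_2 = (-3, 1, -4), A_1A_3 = (6, -7, -2); a normal to α is A_1A_2 × A_1A_3 = (-30, -30, 15).
Using A_1: α has equation -30x - 30y + 15z = -180.
n·S − d = (-30)·(2) + (-30)·(5) + (15)·(-3) − (-180) = -75; |n| = √2025.
Distance = |-75| / √2025 = 75/√2025 ≈ 1.667.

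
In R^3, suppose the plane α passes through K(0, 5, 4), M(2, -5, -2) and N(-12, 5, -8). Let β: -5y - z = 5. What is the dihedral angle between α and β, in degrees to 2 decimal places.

KM = (2, -10, -6), KN = (-12, 0, -12); a normal to α is KM × KN = (120, 96, -120).
Using K: α has equation 120x + 96y - 120z = 0.
cos θ = |n₁·n₂| / (|n₁||n₂|) = |-360| / (√38016 · √26).
θ = arccos(0.36210) ≈ 68.77°.

68.77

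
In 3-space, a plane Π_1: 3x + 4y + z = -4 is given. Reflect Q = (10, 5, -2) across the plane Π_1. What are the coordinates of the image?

λ = (n·Q − d)/|n|² = (48 − (-4))/26 = 2.
Reflection = Q − 2λn = (10, 5, -2) − 4·(3, 4, 1) = (-2, -11, -6).

(-2, -11, -6)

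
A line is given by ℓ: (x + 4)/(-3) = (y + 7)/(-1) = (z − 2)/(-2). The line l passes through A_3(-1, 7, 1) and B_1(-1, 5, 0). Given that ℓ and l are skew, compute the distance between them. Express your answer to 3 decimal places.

7.757

ℓ has direction (-3, -1, -2) through (-4, -7, 2).
A direction vector for l is B_1 − A_3 = (0, -2, -1).
Common perpendicular direction n = (-3, -1, -2) × (0, -2, -1) = (-3, -3, 6).
With w = (-1, 7, 1) − (-4, -7, 2) = (3, 14, -1), w · n = -57.
Distance = |w · n| / |n| = |-57| / √54 ≈ 7.757.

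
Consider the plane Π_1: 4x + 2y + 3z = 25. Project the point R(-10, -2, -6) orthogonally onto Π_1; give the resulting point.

(2, 4, 3)

Foot = R − λn with λ = (n·R − d)/|n|² = (-62 − 25)/29 = -3.
Foot = (-10, -2, -6) − (-3)·(4, 2, 3) = (2, 4, 3).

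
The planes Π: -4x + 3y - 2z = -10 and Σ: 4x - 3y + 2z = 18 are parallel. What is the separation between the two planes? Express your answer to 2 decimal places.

1.49

Rescale Σ by 1/(-1): -4x + 3y - 2z = -18. Then distance = |-10 − (-18)| / √29 ≈ 1.49.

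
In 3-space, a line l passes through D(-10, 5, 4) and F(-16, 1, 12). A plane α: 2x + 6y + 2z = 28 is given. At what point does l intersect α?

(-7, 7, 0)

A direction vector for l is F − D = (-6, -4, 8).
Substitute r = (-10, 5, 4) + t(-6, -4, 8) into the plane: 18 + (-20)t = 28, so t = -1/2.
Intersection: (-10, 5, 4) + (-1/2)·(-6, -4, 8) = (-7, 7, 0).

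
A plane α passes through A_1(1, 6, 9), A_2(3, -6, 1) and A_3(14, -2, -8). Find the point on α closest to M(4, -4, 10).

A_1A_2 = (2, -12, -8), A_1A_3 = (13, -8, -17); a normal to α is A_1A_2 × A_1A_3 = (140, -70, 140).
Using A_1: α has equation 140x - 70y + 140z = 980.
Foot = M − λn with λ = (n·M − d)/|n|² = (2240 − 980)/44100 = 1/35.
Foot = (4, -4, 10) − (1/35)·(140, -70, 140) = (0, -2, 6).

(0, -2, 6)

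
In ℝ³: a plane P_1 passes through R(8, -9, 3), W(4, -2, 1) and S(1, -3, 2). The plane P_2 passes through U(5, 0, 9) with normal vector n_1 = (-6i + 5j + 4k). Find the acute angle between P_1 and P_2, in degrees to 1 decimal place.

RW = (-4, 7, -2), RS = (-7, 6, -1); a normal to P_1 is RW × RS = (5, 10, 25).
Using R: P_1 has equation 5x + 10y + 25z = 25.
P_2: n_1·r = n_1·U gives -6x + 5y + 4z = 6.
cos θ = |n₁·n₂| / (|n₁||n₂|) = |120| / (√750 · √77).
θ = arccos(0.49935) ≈ 60.0°.

60.0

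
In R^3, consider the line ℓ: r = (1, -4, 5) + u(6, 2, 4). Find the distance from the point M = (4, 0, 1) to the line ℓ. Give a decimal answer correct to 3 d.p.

6.262

Taking (1, -4, 5) on ℓ with direction v = (6, 2, 4): w = M − (1, -4, 5) = (3, 4, -4), and w × v = (24, -36, -18).
Distance = |w × v| / |v| = √2196 / √56 ≈ 6.262.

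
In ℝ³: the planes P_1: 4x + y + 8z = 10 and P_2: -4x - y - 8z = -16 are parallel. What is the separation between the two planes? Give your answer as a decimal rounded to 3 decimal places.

0.667

Rescale P_2 by 1/(-1): 4x + y + 8z = 16. Then distance = |10 − 16| / √81 ≈ 0.667.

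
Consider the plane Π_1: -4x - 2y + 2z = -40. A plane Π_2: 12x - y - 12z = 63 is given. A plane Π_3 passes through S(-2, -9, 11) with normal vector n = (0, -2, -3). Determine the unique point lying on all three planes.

(5, 9, -1)

Π_3: n·r = n·S gives -2y - 3z = -15.
Solving the 3×3 linear system -4x - 2y + 2z = -40, 12x - y - 12z = 63, -2y - 3z = -15 (e.g. by elimination or Cramer's rule, determinant = -36) gives (5, 9, -1).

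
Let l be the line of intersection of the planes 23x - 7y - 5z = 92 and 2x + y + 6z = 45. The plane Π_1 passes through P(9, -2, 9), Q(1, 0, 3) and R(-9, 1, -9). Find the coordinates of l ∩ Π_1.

Direction of l: (23, -7, -5) × (2, 1, 6) = (-37, -148, 37).
A point on l: solving the two plane equations with x = 2 gives (2, -13, 9).
PQ = (-8, 2, -6), PR = (-18, 3, -18); a normal to Π_1 is PQ × PR = (-18, -36, 12).
Using P: Π_1 has equation -18x - 36y + 12z = 18.
Substitute r = (2, -13, 9) + t(-37, -148, 37) into the plane: 540 + 6438t = 18, so t = -3/37.
Intersection: (2, -13, 9) + (-3/37)·(-37, -148, 37) = (5, -1, 6).

(5, -1, 6)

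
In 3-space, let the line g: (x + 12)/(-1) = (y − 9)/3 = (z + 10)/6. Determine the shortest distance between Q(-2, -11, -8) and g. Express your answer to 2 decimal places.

g has direction (-1, 3, 6) through (-12, 9, -10).
Taking (-12, 9, -10) on g with direction v = (-1, 3, 6): w = Q − (-12, 9, -10) = (10, -20, 2), and w × v = (-126, -62, 10).
Distance = |w × v| / |v| = √19820 / √46 ≈ 20.76.

20.76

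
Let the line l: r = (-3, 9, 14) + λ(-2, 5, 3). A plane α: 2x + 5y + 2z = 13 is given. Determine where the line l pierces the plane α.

(1, -1, 8)

Substitute r = (-3, 9, 14) + t(-2, 5, 3) into the plane: 67 + 27t = 13, so t = -2.
Intersection: (-3, 9, 14) + (-2)·(-2, 5, 3) = (1, -1, 8).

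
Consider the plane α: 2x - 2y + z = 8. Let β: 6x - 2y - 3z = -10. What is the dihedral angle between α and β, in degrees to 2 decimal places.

cos θ = |n₁·n₂| / (|n₁||n₂|) = |13| / (√9 · √49).
θ = arccos(0.61905) ≈ 51.75°.

51.75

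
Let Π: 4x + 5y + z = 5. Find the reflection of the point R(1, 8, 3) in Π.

(-7, -2, 1)

λ = (n·R − d)/|n|² = (47 − 5)/42 = 1.
Reflection = R − 2λn = (1, 8, 3) − 2·(4, 5, 1) = (-7, -2, 1).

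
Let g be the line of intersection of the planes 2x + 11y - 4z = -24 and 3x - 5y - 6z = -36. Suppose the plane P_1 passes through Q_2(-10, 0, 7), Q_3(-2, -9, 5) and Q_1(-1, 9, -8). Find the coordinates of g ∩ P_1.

Direction of g: (2, 11, -4) × (3, -5, -6) = (-86, 0, -43).
A point on g: solving the two plane equations with x = -12 gives (-12, 0, 0).
Q_2Q_3 = (8, -9, -2), Q_2Q_1 = (9, 9, -15); a normal to P_1 is Q_2Q_3 × Q_2Q_1 = (153, 102, 153).
Using Q_2: P_1 has equation 153x + 102y + 153z = -459.
Substitute r = (-12, 0, 0) + t(-86, 0, -43) into the plane: -1836 + (-19737)t = -459, so t = -3/43.
Intersection: (-12, 0, 0) + (-3/43)·(-86, 0, -43) = (-6, 0, 3).

(-6, 0, 3)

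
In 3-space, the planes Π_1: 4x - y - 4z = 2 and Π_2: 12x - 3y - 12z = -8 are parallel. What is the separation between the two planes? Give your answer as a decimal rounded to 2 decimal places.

Rescale Π_2 by 1/3: 4x - y - 4z = -8/3. Then distance = |2 − (-8/3)| / √33 ≈ 0.81.

0.81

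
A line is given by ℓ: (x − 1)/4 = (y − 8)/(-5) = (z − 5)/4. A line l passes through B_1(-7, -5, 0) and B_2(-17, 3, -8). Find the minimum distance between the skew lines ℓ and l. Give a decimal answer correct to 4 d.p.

6.1147

ℓ has direction (4, -5, 4) through (1, 8, 5).
A direction vector for l is B_2 − B_1 = (-10, 8, -8).
Common perpendicular direction n = (4, -5, 4) × (-10, 8, -8) = (8, -8, -18).
With w = (-7, -5, 0) − (1, 8, 5) = (-8, -13, -5), w · n = 130.
Distance = |w · n| / |n| = |130| / √452 ≈ 6.1147.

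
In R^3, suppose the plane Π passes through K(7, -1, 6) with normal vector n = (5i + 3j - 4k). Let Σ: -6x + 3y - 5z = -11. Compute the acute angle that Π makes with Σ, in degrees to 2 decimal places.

89.03

Π: n·r = n·K gives 5x + 3y - 4z = 8.
cos θ = |n₁·n₂| / (|n₁||n₂|) = |-1| / (√50 · √70).
θ = arccos(0.01690) ≈ 89.03°.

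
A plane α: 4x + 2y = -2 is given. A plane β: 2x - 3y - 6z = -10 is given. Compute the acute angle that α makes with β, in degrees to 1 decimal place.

86.3

cos θ = |n₁·n₂| / (|n₁||n₂|) = |2| / (√20 · √49).
θ = arccos(0.06389) ≈ 86.3°.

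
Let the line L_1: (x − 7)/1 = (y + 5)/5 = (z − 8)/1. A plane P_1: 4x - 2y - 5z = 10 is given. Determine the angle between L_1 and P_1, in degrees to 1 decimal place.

18.4

L_1 has direction (1, 5, 1) through (7, -5, 8).
sin θ = |n·v| / (|n||v|) = |-11| / (√45 · √27) = 0.31558.
θ ≈ 18.4°.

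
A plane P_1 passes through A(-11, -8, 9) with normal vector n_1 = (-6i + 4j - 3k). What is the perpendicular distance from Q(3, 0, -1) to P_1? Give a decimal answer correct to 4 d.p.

2.8168

P_1: n_1·r = n_1·A gives -6x + 4y - 3z = 7.
n·Q − d = (-6)·(3) + (4)·(0) + (-3)·(-1) − 7 = -22; |n| = √61.
Distance = |-22| / √61 = 22/√61 ≈ 2.8168.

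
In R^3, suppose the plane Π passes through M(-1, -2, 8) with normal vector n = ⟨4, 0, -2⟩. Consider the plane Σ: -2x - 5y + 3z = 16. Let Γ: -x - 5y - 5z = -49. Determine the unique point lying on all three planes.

(-1, 2, 8)

Π: n·r = n·M gives 4x - 2z = -20.
Solving the 3×3 linear system 4x - 2z = -20, -2x - 5y + 3z = 16, -x - 5y - 5z = -49 (e.g. by elimination or Cramer's rule, determinant = 150) gives (-1, 2, 8).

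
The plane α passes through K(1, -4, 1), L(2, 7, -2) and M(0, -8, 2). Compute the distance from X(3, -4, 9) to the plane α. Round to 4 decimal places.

7.3485

KL = (1, 11, -3), KM = (-1, -4, 1); a normal to α is KL × KM = (-1, 2, 7).
Using K: α has equation -x + 2y + 7z = -2.
n·X − d = (-1)·(3) + (2)·(-4) + (7)·(9) − (-2) = 54; |n| = √54.
Distance = |54| / √54 = 54/√54 ≈ 7.3485.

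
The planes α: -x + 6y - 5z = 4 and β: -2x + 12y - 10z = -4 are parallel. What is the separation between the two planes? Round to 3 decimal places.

0.762

Rescale β by 1/2: -x + 6y - 5z = -2. Then distance = |4 − (-2)| / √62 ≈ 0.762.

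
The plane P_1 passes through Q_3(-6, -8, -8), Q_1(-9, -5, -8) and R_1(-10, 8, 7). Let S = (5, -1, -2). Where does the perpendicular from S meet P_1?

Q_3Q_1 = (-3, 3, 0), Q_3R_1 = (-4, 16, 15); a normal to P_1 is Q_3Q_1 × Q_3R_1 = (45, 45, -36).
Using Q_3: P_1 has equation 45x + 45y - 36z = -342.
Foot = S − λn with λ = (n·S − d)/|n|² = (252 − (-342))/5346 = 1/9.
Foot = (5, -1, -2) − (1/9)·(45, 45, -36) = (0, -6, 2).

(0, -6, 2)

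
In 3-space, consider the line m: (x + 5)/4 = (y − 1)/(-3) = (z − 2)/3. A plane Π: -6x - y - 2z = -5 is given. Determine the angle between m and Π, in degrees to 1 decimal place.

m has direction (4, -3, 3) through (-5, 1, 2).
sin θ = |n·v| / (|n||v|) = |-27| / (√41 · √34) = 0.72316.
θ ≈ 46.3°.

46.3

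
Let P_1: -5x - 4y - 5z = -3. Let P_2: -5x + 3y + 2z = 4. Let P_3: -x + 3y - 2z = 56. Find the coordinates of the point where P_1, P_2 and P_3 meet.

Solving the 3×3 linear system -5x - 4y - 5z = -3, -5x + 3y + 2z = 4, -x + 3y - 2z = 56 (e.g. by elimination or Cramer's rule, determinant = 168) gives (2, 12, -11).

(2, 12, -11)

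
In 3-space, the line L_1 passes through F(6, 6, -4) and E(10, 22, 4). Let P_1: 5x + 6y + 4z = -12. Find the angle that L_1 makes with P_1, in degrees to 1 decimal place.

A direction vector for L_1 is E − F = (4, 16, 8).
sin θ = |n·v| / (|n||v|) = |148| / (√77 · √336) = 0.92012.
θ ≈ 66.9°.

66.9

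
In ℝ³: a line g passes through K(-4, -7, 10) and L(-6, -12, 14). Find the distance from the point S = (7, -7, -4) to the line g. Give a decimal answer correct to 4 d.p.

13.4833

A direction vector for g is L − K = (-2, -5, 4).
Taking (-4, -7, 10) on g with direction v = (-2, -5, 4): w = S − (-4, -7, 10) = (11, 0, -14), and w × v = (-70, -16, -55).
Distance = |w × v| / |v| = √8181 / √45 ≈ 13.4833.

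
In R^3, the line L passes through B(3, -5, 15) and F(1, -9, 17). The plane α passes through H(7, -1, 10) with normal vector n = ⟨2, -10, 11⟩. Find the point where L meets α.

(6, 1, 12)

A direction vector for L is F − B = (-2, -4, 2).
α: n·r = n·H gives 2x - 10y + 11z = 134.
Substitute r = (3, -5, 15) + t(-2, -4, 2) into the plane: 221 + 58t = 134, so t = -3/2.
Intersection: (3, -5, 15) + (-3/2)·(-2, -4, 2) = (6, 1, 12).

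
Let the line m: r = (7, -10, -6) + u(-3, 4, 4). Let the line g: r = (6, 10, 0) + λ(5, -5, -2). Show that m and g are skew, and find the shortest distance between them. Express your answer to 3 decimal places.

Common perpendicular direction n = (-3, 4, 4) × (5, -5, -2) = (12, 14, -5).
With w = (6, 10, 0) − (7, -10, -6) = (-1, 20, 6), w · n = 238.
Since n ≠ 0 the lines are not parallel, and w · n = 238 ≠ 0 so they do not intersect; hence they are skew.
Distance = |w · n| / |n| = |238| / √365 ≈ 12.457.

12.457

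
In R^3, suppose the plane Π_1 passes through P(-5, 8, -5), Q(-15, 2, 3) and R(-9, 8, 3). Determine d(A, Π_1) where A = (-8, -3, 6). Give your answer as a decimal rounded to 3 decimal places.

PQ = (-10, -6, 8), PR = (-4, 0, 8); a normal to Π_1 is PQ × PR = (-48, 48, -24).
Using P: Π_1 has equation -48x + 48y - 24z = 744.
n·A − d = (-48)·(-8) + (48)·(-3) + (-24)·(6) − 744 = -648; |n| = √5184.
Distance = |-648| / √5184 = 648/√5184 ≈ 9.000.

9.000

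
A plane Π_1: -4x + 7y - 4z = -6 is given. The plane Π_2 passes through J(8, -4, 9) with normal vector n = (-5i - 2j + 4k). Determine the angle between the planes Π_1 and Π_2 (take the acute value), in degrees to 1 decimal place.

80.5

Π_2: n·r = n·J gives -5x - 2y + 4z = 4.
cos θ = |n₁·n₂| / (|n₁||n₂|) = |-10| / (√81 · √45).
θ = arccos(0.16563) ≈ 80.5°.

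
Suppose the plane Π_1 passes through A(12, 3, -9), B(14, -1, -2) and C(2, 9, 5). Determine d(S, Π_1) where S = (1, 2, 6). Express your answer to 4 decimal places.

AB = (2, -4, 7), AC = (-10, 6, 14); a normal to Π_1 is AB × AC = (-98, -98, -28).
Using A: Π_1 has equation -98x - 98y - 28z = -1218.
n·S − d = (-98)·(1) + (-98)·(2) + (-28)·(6) − (-1218) = 756; |n| = √19992.
Distance = |756| / √19992 = 756/√19992 ≈ 5.3468.

5.3468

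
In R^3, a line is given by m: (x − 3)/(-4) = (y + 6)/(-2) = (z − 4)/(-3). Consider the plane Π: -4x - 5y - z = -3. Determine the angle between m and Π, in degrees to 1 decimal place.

m has direction (-4, -2, -3) through (3, -6, 4).
sin θ = |n·v| / (|n||v|) = |29| / (√42 · √29) = 0.83095.
θ ≈ 56.2°.

56.2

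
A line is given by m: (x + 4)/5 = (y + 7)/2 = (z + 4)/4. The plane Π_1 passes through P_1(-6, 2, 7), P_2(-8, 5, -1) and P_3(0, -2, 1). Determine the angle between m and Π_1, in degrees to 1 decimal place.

50.9

m has direction (5, 2, 4) through (-4, -7, -4).
P_1P_2 = (-2, 3, -8), P_1P_3 = (6, -4, -6); a normal to Π_1 is P_1P_2 × P_1P_3 = (-50, -60, -10).
Using P_1: Π_1 has equation -50x - 60y - 10z = 110.
sin θ = |n·v| / (|n||v|) = |-410| / (√6200 · √45) = 0.77621.
θ ≈ 50.9°.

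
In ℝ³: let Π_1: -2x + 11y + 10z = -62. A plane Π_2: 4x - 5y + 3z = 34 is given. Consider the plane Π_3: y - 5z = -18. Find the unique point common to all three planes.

Solving the 3×3 linear system -2x + 11y + 10z = -62, 4x - 5y + 3z = 34, y - 5z = -18 (e.g. by elimination or Cramer's rule, determinant = 216) gives (-3, -8, 2).

(-3, -8, 2)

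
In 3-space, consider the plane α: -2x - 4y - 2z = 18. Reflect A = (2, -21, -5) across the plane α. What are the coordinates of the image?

(14, 3, 7)

λ = (n·A − d)/|n|² = (90 − 18)/24 = 3.
Reflection = A − 2λn = (2, -21, -5) − 6·(-2, -4, -2) = (14, 3, 7).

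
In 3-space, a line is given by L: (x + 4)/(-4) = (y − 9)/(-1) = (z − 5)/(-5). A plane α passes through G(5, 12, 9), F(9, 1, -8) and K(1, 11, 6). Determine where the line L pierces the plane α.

(-12, 7, -5)

L has direction (-4, -1, -5) through (-4, 9, 5).
GF = (4, -11, -17), GK = (-4, -1, -3); a normal to α is GF × GK = (16, 80, -48).
Using G: α has equation 16x + 80y - 48z = 608.
Substitute r = (-4, 9, 5) + t(-4, -1, -5) into the plane: 416 + 96t = 608, so t = 2.
Intersection: (-4, 9, 5) + 2·(-4, -1, -5) = (-12, 7, -5).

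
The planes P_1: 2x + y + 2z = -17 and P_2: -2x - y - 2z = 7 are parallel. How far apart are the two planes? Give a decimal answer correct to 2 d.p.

3.33

Rescale P_2 by 1/(-1): 2x + y + 2z = -7. Then distance = |-17 − (-7)| / √9 ≈ 3.33.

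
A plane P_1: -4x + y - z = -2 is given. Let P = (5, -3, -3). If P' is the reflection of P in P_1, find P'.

λ = (n·P − d)/|n|² = (-20 − (-2))/18 = -1.
Reflection = P − 2λn = (5, -3, -3) − (-2)·(-4, 1, -1) = (-3, -1, -5).

(-3, -1, -5)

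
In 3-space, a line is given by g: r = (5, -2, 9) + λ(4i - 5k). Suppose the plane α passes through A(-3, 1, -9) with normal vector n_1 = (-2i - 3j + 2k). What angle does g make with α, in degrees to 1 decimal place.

α: n_1·r = n_1·A gives -2x - 3y + 2z = -15.
sin θ = |n·v| / (|n||v|) = |-18| / (√17 · √41) = 0.68180.
θ ≈ 43.0°.

43.0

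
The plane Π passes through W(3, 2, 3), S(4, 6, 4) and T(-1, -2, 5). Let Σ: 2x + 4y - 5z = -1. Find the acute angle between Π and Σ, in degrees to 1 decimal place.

WS = (1, 4, 1), WT = (-4, -4, 2); a normal to Π is WS × WT = (12, -6, 12).
Using W: Π has equation 12x - 6y + 12z = 60.
cos θ = |n₁·n₂| / (|n₁||n₂|) = |-60| / (√324 · √45).
θ = arccos(0.49690) ≈ 60.2°.

60.2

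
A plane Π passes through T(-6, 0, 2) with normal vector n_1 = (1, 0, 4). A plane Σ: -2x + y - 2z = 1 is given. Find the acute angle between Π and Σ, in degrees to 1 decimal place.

Π: n_1·r = n_1·T gives x + 4z = 2.
cos θ = |n₁·n₂| / (|n₁||n₂|) = |-10| / (√17 · √9).
θ = arccos(0.80845) ≈ 36.1°.

36.1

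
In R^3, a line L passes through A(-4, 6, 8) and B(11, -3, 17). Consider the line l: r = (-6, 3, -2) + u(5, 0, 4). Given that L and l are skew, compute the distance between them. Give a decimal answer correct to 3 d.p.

A direction vector for L is B − A = (15, -9, 9).
Common perpendicular direction n = (15, -9, 9) × (5, 0, 4) = (-36, -15, 45).
With w = (-6, 3, -2) − (-4, 6, 8) = (-2, -3, -10), w · n = -333.
Distance = |w · n| / |n| = |-333| / √3546 ≈ 5.592.

5.592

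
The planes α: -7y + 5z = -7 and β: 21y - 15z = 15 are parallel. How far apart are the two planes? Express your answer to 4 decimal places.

Rescale β by 1/(-3): -7y + 5z = -5. Then distance = |-7 − (-5)| / √74 ≈ 0.2325.

0.2325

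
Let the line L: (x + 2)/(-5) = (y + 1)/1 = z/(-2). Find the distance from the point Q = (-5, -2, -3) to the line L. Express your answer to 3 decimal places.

2.380

L has direction (-5, 1, -2) through (-2, -1, 0).
Taking (-2, -1, 0) on L with direction v = (-5, 1, -2): w = Q − (-2, -1, 0) = (-3, -1, -3), and w × v = (5, 9, -8).
Distance = |w × v| / |v| = √170 / √30 ≈ 2.380.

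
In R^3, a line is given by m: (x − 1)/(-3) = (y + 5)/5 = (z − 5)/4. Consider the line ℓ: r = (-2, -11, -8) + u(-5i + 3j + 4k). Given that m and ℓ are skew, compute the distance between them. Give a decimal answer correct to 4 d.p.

9.3897

m has direction (-3, 5, 4) through (1, -5, 5).
Common perpendicular direction n = (-3, 5, 4) × (-5, 3, 4) = (8, -8, 16).
With w = (-2, -11, -8) − (1, -5, 5) = (-3, -6, -13), w · n = -184.
Distance = |w · n| / |n| = |-184| / √384 ≈ 9.3897.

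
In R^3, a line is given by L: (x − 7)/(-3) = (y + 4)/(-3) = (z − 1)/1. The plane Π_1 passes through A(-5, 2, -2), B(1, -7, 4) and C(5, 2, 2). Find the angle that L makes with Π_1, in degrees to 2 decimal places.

11.52

L has direction (-3, -3, 1) through (7, -4, 1).
AB = (6, -9, 6), AC = (10, 0, 4); a normal to Π_1 is AB × AC = (-36, 36, 90).
Using A: Π_1 has equation -36x + 36y + 90z = 72.
sin θ = |n·v| / (|n||v|) = |90| / (√10692 · √19) = 0.19968.
θ ≈ 11.52°.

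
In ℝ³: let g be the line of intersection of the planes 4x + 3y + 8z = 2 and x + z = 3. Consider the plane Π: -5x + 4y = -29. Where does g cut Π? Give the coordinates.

(1, -6, 2)

Direction of g: (4, 3, 8) × (1, 0, 1) = (3, 4, -3).
A point on g: solving the two plane equations with x = 7 gives (7, 2, -4).
Substitute r = (7, 2, -4) + t(3, 4, -3) into the plane: -27 + 1t = -29, so t = -2.
Intersection: (7, 2, -4) + (-2)·(3, 4, -3) = (1, -6, 2).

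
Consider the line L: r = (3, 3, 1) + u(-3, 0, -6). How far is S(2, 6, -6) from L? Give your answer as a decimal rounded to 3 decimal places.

3.742

Taking (3, 3, 1) on L with direction v = (-3, 0, -6): w = S − (3, 3, 1) = (-1, 3, -7), and w × v = (-18, 15, 9).
Distance = |w × v| / |v| = √630 / √45 ≈ 3.742.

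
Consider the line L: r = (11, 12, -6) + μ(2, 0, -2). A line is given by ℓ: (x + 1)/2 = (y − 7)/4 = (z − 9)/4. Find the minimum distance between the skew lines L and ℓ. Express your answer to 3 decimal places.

ℓ has direction (2, 4, 4) through (-1, 7, 9).
Common perpendicular direction n = (2, 0, -2) × (2, 4, 4) = (8, -12, 8).
With w = (-1, 7, 9) − (11, 12, -6) = (-12, -5, 15), w · n = 84.
Distance = |w · n| / |n| = |84| / √272 ≈ 5.093.

5.093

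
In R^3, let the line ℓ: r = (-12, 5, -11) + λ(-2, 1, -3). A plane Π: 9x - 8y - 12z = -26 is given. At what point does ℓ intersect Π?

Substitute r = (-12, 5, -11) + t(-2, 1, -3) into the plane: -16 + 10t = -26, so t = -1.
Intersection: (-12, 5, -11) + (-1)·(-2, 1, -3) = (-10, 4, -8).

(-10, 4, -8)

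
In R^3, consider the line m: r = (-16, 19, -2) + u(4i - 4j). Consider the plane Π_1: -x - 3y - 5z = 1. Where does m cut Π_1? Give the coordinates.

Substitute r = (-16, 19, -2) + t(4, -4, 0) into the plane: -31 + 8t = 1, so t = 4.
Intersection: (-16, 19, -2) + 4·(4, -4, 0) = (0, 3, -2).

(0, 3, -2)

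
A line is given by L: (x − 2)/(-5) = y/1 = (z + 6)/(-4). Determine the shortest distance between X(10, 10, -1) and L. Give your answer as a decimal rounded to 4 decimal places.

L has direction (-5, 1, -4) through (2, 0, -6).
Taking (2, 0, -6) on L with direction v = (-5, 1, -4): w = X − (2, 0, -6) = (8, 10, 5), and w × v = (-45, 7, 58).
Distance = |w × v| / |v| = √5438 / √42 ≈ 11.3788.

11.3788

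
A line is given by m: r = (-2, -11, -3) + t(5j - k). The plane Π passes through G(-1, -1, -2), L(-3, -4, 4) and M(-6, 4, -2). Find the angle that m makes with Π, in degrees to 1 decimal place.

GL = (-2, -3, 6), GM = (-5, 5, 0); a normal to Π is GL × GM = (-30, -30, -25).
Using G: Π has equation -30x - 30y - 25z = 110.
sin θ = |n·v| / (|n||v|) = |-125| / (√2425 · √26) = 0.49781.
θ ≈ 29.9°.

29.9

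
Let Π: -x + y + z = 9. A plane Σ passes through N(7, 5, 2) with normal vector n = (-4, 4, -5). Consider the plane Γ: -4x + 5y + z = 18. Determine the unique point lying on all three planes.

(-3, 0, 6)

Σ: n·r = n·N gives -4x + 4y - 5z = -18.
Solving the 3×3 linear system -x + y + z = 9, -4x + 4y - 5z = -18, -4x + 5y + z = 18 (e.g. by elimination or Cramer's rule, determinant = -9) gives (-3, 0, 6).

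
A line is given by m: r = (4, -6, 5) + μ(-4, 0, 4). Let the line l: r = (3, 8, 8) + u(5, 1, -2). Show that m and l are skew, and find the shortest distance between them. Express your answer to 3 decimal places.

Common perpendicular direction n = (-4, 0, 4) × (5, 1, -2) = (-4, 12, -4).
With w = (3, 8, 8) − (4, -6, 5) = (-1, 14, 3), w · n = 160.
Since n ≠ 0 the lines are not parallel, and w · n = 160 ≠ 0 so they do not intersect; hence they are skew.
Distance = |w · n| / |n| = |160| / √176 ≈ 12.060.

12.060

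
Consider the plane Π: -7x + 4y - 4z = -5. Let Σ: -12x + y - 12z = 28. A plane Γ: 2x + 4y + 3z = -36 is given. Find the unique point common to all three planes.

Solving the 3×3 linear system -7x + 4y - 4z = -5, -12x + y - 12z = 28, 2x + 4y + 3z = -36 (e.g. by elimination or Cramer's rule, determinant = -109) gives (-5, -8, 2).

(-5, -8, 2)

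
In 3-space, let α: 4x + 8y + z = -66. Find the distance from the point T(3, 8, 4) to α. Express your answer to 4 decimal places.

n·T − d = (4)·(3) + (8)·(8) + (1)·(4) − (-66) = 146; |n| = √81.
Distance = |146| / √81 = 146/√81 ≈ 16.2222.

16.2222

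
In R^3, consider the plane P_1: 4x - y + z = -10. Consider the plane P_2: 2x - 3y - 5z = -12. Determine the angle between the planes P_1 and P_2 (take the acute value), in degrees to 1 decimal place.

cos θ = |n₁·n₂| / (|n₁||n₂|) = |6| / (√18 · √38).
θ = arccos(0.22942) ≈ 76.7°.

76.7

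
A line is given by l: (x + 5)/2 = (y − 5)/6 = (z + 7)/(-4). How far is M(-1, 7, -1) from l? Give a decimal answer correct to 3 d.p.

7.464

l has direction (2, 6, -4) through (-5, 5, -7).
Taking (-5, 5, -7) on l with direction v = (2, 6, -4): w = M − (-5, 5, -7) = (4, 2, 6), and w × v = (-44, 28, 20).
Distance = |w × v| / |v| = √3120 / √56 ≈ 7.464.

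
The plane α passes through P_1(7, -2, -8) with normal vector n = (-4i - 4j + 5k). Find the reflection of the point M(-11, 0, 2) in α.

(5, 16, -18)

α: n·r = n·P_1 gives -4x - 4y + 5z = -60.
λ = (n·M − d)/|n|² = (54 − (-60))/57 = 2.
Reflection = M − 2λn = (-11, 0, 2) − 4·(-4, -4, 5) = (5, 16, -18).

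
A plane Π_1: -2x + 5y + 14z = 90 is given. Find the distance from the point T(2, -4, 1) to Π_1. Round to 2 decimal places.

n·T − d = (-2)·(2) + (5)·(-4) + (14)·(1) − 90 = -100; |n| = √225.
Distance = |-100| / √225 = 100/√225 ≈ 6.67.

6.67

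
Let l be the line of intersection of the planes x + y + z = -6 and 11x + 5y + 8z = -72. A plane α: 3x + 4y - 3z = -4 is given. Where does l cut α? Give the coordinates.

(-6, 2, -2)

Direction of l: (1, 1, 1) × (11, 5, 8) = (3, 3, -6).
A point on l: solving the two plane equations with x = 0 gives (0, 8, -14).
Substitute r = (0, 8, -14) + t(3, 3, -6) into the plane: 74 + 39t = -4, so t = -2.
Intersection: (0, 8, -14) + (-2)·(3, 3, -6) = (-6, 2, -2).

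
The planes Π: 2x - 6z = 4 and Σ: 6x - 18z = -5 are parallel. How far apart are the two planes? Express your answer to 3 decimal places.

0.896

Rescale Σ by 1/3: 2x - 6z = -5/3. Then distance = |4 − (-5/3)| / √40 ≈ 0.896.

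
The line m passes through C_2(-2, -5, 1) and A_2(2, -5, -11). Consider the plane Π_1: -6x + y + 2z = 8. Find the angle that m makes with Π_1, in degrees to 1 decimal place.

36.3

A direction vector for m is A_2 − C_2 = (4, 0, -12).
sin θ = |n·v| / (|n||v|) = |-48| / (√41 · √160) = 0.59264.
θ ≈ 36.3°.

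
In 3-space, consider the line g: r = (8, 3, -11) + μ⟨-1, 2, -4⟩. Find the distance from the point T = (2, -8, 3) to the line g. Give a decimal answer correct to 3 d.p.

10.303

Taking (8, 3, -11) on g with direction v = (-1, 2, -4): w = T − (8, 3, -11) = (-6, -11, 14), and w × v = (16, -38, -23).
Distance = |w × v| / |v| = √2229 / √21 ≈ 10.303.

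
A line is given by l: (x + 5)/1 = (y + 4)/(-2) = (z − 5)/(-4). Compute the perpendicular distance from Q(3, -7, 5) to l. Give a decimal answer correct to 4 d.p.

7.9791

l has direction (1, -2, -4) through (-5, -4, 5).
Taking (-5, -4, 5) on l with direction v = (1, -2, -4): w = Q − (-5, -4, 5) = (8, -3, 0), and w × v = (12, 32, -13).
Distance = |w × v| / |v| = √1337 / √21 ≈ 7.9791.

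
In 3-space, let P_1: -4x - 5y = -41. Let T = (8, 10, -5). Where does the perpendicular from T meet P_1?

(4, 5, -5)

Foot = T − λn with λ = (n·T − d)/|n|² = (-82 − (-41))/41 = -1.
Foot = (8, 10, -5) − (-1)·(-4, -5, 0) = (4, 5, -5).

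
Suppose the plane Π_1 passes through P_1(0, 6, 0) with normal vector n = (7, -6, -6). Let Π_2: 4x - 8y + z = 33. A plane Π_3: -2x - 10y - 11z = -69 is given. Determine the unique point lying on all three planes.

Π_1: n·r = n·P_1 gives 7x - 6y - 6z = -36.
Solving the 3×3 linear system 7x - 6y - 6z = -36, 4x - 8y + z = 33, -2x - 10y - 11z = -69 (e.g. by elimination or Cramer's rule, determinant = 770) gives (0, -3, 9).

(0, -3, 9)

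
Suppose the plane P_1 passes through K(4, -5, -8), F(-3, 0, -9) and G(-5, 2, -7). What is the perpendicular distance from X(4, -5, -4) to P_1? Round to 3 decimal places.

0.784

KF = (-7, 5, -1), KG = (-9, 7, 1); a normal to P_1 is KF × KG = (12, 16, -4).
Using K: P_1 has equation 12x + 16y - 4z = 0.
n·X − d = (12)·(4) + (16)·(-5) + (-4)·(-4) − 0 = -16; |n| = √416.
Distance = |-16| / √416 = 16/√416 ≈ 0.784.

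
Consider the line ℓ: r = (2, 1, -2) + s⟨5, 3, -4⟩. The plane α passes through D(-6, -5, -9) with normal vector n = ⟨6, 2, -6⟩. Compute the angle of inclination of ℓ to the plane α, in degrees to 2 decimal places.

α: n·r = n·D gives 6x + 2y - 6z = 8.
sin θ = |n·v| / (|n||v|) = |60| / (√76 · √50) = 0.97333.
θ ≈ 76.74°.

76.74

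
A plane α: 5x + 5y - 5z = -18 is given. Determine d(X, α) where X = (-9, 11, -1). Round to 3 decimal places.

n·X − d = (5)·(-9) + (5)·(11) + (-5)·(-1) − (-18) = 33; |n| = √75.
Distance = |33| / √75 = 33/√75 ≈ 3.811.

3.811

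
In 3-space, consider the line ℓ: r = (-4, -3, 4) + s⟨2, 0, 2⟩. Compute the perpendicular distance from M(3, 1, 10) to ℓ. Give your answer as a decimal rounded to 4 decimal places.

Taking (-4, -3, 4) on ℓ with direction v = (2, 0, 2): w = M − (-4, -3, 4) = (7, 4, 6), and w × v = (8, -2, -8).
Distance = |w × v| / |v| = √132 / √8 ≈ 4.0620.

4.0620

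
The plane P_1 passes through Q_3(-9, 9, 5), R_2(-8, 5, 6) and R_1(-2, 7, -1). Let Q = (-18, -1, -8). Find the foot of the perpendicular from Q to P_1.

(-6, 5, 4)

Q_3R_2 = (1, -4, 1), Q_3R_1 = (7, -2, -6); a normal to P_1 is Q_3R_2 × Q_3R_1 = (26, 13, 26).
Using Q_3: P_1 has equation 26x + 13y + 26z = 13.
Foot = Q − λn with λ = (n·Q − d)/|n|² = (-689 − 13)/1521 = -6/13.
Foot = (-18, -1, -8) − (-6/13)·(26, 13, 26) = (-6, 5, 4).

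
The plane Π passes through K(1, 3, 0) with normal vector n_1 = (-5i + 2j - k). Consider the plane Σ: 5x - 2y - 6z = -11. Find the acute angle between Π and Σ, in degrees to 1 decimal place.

58.6

Π: n_1·r = n_1·K gives -5x + 2y - z = 1.
cos θ = |n₁·n₂| / (|n₁||n₂|) = |-23| / (√30 · √65).
θ = arccos(0.52085) ≈ 58.6°.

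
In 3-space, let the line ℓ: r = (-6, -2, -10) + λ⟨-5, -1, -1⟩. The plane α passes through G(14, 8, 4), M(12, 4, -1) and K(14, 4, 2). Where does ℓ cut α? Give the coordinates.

GM = (-2, -4, -5), GK = (0, -4, -2); a normal to α is GM × GK = (-12, -4, 8).
Using G: α has equation -12x - 4y + 8z = -168.
Substitute r = (-6, -2, -10) + t(-5, -1, -1) into the plane: 0 + 56t = -168, so t = -3.
Intersection: (-6, -2, -10) + (-3)·(-5, -1, -1) = (9, 1, -7).

(9, 1, -7)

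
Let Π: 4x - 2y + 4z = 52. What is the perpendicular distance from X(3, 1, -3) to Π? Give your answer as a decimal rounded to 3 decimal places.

n·X − d = (4)·(3) + (-2)·(1) + (4)·(-3) − 52 = -54; |n| = √36.
Distance = |-54| / √36 = 54/√36 ≈ 9.000.

9.000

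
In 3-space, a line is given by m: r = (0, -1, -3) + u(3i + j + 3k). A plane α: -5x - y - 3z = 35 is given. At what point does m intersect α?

(-3, -2, -6)

Substitute r = (0, -1, -3) + t(3, 1, 3) into the plane: 10 + (-25)t = 35, so t = -1.
Intersection: (0, -1, -3) + (-1)·(3, 1, 3) = (-3, -2, -6).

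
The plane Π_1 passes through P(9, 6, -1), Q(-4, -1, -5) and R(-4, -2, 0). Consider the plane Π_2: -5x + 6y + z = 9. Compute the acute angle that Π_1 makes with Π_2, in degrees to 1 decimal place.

9.1

PQ = (-13, -7, -4), PR = (-13, -8, 1); a normal to Π_1 is PQ × PR = (-39, 65, 13).
Using P: Π_1 has equation -39x + 65y + 13z = 26.
cos θ = |n₁·n₂| / (|n₁||n₂|) = |598| / (√5915 · √62).
θ = arccos(0.98748) ≈ 9.1°.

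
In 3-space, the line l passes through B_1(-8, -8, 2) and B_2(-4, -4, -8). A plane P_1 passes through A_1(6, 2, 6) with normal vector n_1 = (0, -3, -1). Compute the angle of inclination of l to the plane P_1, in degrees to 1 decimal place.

A direction vector for l is B_2 − B_1 = (4, 4, -10).
P_1: n_1·r = n_1·A_1 gives -3y - z = -12.
sin θ = |n·v| / (|n||v|) = |-2| / (√10 · √132) = 0.05505.
θ ≈ 3.2°.

3.2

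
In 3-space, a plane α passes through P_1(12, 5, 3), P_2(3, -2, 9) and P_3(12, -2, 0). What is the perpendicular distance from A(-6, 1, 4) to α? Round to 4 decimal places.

10.3441

P_1P_2 = (-9, -7, 6), P_1P_3 = (0, -7, -3); a normal to α is P_1P_2 × P_1P_3 = (63, -27, 63).
Using P_1: α has equation 63x - 27y + 63z = 810.
n·A − d = (63)·(-6) + (-27)·(1) + (63)·(4) − 810 = -963; |n| = √8667.
Distance = |-963| / √8667 = 963/√8667 ≈ 10.3441.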